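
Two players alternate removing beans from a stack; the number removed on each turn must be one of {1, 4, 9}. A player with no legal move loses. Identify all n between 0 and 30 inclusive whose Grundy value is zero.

0, 2, 5, 7, 10, 12, 15, 17, 20, 22, 25, 27, 30

n :  0  1  2  3  4  5  6  7  8  9 10 11 12 13 14 15 16 17 18 19 20 21 22 23 24 25 26 27 28 29 30
G :  0  1  0  1  2  0  1  0  1  2  0  1  0  1  2  0  1  0  1  2  0  1  0  1  2  0  1  0  1  2  0
P-positions are exactly the n with G(n) = 0.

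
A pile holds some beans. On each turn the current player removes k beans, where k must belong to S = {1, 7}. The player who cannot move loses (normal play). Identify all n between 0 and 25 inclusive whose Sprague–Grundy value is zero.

G(0) = 0
G(1) = mex{0} = 1
G(2) = mex{1} = 0
G(3) = mex{0} = 1
G(4) = mex{1} = 0
G(5) = mex{0} = 1
G(6) = mex{1} = 0
G(7) = mex{0,0} = 1
G(8) = mex{1,1} = 0
G(9) = mex{0,0} = 1
G(10) = mex{1,1} = 0
G(11) = mex{0,0} = 1
G(12) = mex{1,1} = 0
G(13) = mex{0,0} = 1
G(14) = mex{1,1} = 0
G(15) = mex{0,0} = 1
G(16) = mex{1,1} = 0
G(17) = mex{0,0} = 1
G(18) = mex{1,1} = 0
G(19) = mex{0,0} = 1
G(20) = mex{1,1} = 0
G(21) = mex{0,0} = 1
G(22) = mex{1,1} = 0
G(23) = mex{0,0} = 1
G(24) = mex{1,1} = 0
G(25) = mex{0,0} = 1
P-positions are exactly the n with G(n) = 0.

0, 2, 4, 6, 8, 10, 12, 14, 16, 18, 20, 22, 24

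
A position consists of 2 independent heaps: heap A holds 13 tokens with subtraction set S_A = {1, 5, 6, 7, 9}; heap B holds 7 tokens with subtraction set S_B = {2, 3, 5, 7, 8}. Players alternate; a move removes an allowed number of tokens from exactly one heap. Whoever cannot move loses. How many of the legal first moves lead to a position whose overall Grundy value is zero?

2

Heap A, S = {1, 5, 6, 7, 9}:
G(0) = 0
G(1) = mex{0} = 1
G(2) = mex{1} = 0
G(3) = mex{0} = 1
G(4) = mex{1} = 0
G(5) = mex{0,0} = 1
G(6) = mex{1,1,0} = 2
G(7) = mex{2,0,1,0} = 3
G(8) = mex{3,1,0,1} = 2
G(9) = mex{2,0,1,0,0} = 3
G(10) = mex{3,1,0,1,1} = 2
G(11) = mex{2,2,1,0,0} = 3
G(12) = mex{3,3,2,1,1} = 0
G(13) = mex{0,2,3,2,0} = 1
G_A(13) = 1.
Heap B, S = {2, 3, 5, 7, 8}:
G(0) = 0
G(1) = mex{} = 0
G(2) = mex{0} = 1
G(3) = mex{0,0} = 1
G(4) = mex{1,0} = 2
G(5) = mex{1,1,0} = 2
G(6) = mex{2,1,0} = 3
G(7) = mex{2,2,1,0} = 3
G_B(7) = 3.
Combined Grundy value = 1 ⊕ 3 = 2.
A winning move leaves total XOR = 0, i.e. changes one component's Grundy value g to g ⊕ X where X is the current total.
Heap A: need g' = 1⊕2 = 3. Options: 13−1→G=0, 13−5→G=2, 13−6→G=3, 13−7→G=2, 13−9→G=0. Hits: 1.
Heap B: need g' = 3⊕2 = 1. Options: 7−2→G=2, 7−3→G=2, 7−5→G=1, 7−7→G=0. Hits: 1.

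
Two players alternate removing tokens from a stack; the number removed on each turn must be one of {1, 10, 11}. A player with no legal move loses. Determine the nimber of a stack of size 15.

G(0) = 0
G(1) = mex{0} = 1
G(2) = mex{1} = 0
G(3) = mex{0} = 1
G(4) = mex{1} = 0
G(5) = mex{0} = 1
G(6) = mex{1} = 0
G(7) = mex{0} = 1
G(8) = mex{1} = 0
G(9) = mex{0} = 1
G(10) = mex{1,0} = 2
G(11) = mex{2,1,0} = 3
G(12) = mex{3,0,1} = 2
G(13) = mex{2,1,0} = 3
G(14) = mex{3,0,1} = 2
G(15) = mex{2,1,0} = 3

3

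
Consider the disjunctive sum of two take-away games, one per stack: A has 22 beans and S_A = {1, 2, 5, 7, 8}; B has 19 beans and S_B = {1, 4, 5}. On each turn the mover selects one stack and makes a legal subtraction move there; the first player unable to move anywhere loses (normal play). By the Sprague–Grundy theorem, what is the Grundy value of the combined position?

Stack A, S = {1, 2, 5, 7, 8}:
G(0) = 0
G(1) = mex{0} = 1
G(2) = mex{1,0} = 2
G(3) = mex{2,1} = 0
G(4) = mex{0,2} = 1
G(5) = mex{1,0,0} = 2
G(6) = mex{2,1,1} = 0
G(7) = mex{0,2,2,0} = 1
G(8) = mex{1,0,0,1,0} = 2
G(9) = mex{2,1,1,2,1} = 0
G(10) = mex{0,2,2,0,2} = 1
G(11) = mex{1,0,0,1,0} = 2
G(12) = mex{2,1,1,2,1} = 0
G(13) = mex{0,2,2,0,2} = 1
G(14) = mex{1,0,0,1,0} = 2
G(15) = mex{2,1,1,2,1} = 0
G(16) = mex{0,2,2,0,2} = 1
G(17) = mex{1,0,0,1,0} = 2
G(18) = mex{2,1,1,2,1} = 0
G(19) = mex{0,2,2,0,2} = 1
G(20) = mex{1,0,0,1,0} = 2
G(21) = mex{2,1,1,2,1} = 0
G(22) = mex{0,2,2,0,2} = 1
G_A(22) = 1.
Stack B, S = {1, 4, 5}:
n :  0  1  2  3  4  5  6  7  8  9 10 11 12 13 14 15 16 17 18 19
G :  0  1  0  1  2  3  2  3  0  1  0  1  2  3  2  3  0  1  0  1
G_B(19) = 1.
Combined Grundy value = 1 ⊕ 1 = 0.

0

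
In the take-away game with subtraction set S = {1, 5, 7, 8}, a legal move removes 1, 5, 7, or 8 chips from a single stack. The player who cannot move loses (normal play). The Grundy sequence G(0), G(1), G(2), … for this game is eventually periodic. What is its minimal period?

15

G(0) = 0
G(1) = mex{0} = 1
G(2) = mex{1} = 0
G(3) = mex{0} = 1
G(4) = mex{1} = 0
G(5) = mex{0,0} = 1
G(6) = mex{1,1} = 0
G(7) = mex{0,0,0} = 1
G(8) = mex{1,1,1,0} = 2
G(9) = mex{2,0,0,1} = 3
G(10) = mex{3,1,1,0} = 2
G(11) = mex{2,0,0,1} = 3
G(12) = mex{3,1,1,0} = 2
G(13) = mex{2,2,0,1} = 3
G(14) = mex{3,3,1,0} = 2
G(15) = mex{2,2,2,1} = 0
G(16) = mex{0,3,3,2} = 1
G(17) = mex{1,2,2,3} = 0
G(18) = mex{0,3,3,2} = 1
G(19) = mex{1,2,2,3} = 0
G(20) = mex{0,0,3,2} = 1
G(21) = mex{1,1,2,3} = 0
G(22) = mex{0,0,0,2} = 1
G(23) = mex{1,1,1,0} = 2
G(24) = mex{2,0,0,1} = 3
G(25) = mex{3,1,1,0} = 2
G(26) = mex{2,0,0,1} = 3
G(27) = mex{3,1,1,0} = 2
G(28) = mex{2,2,0,1} = 3
G(29) = mex{3,3,1,0} = 2
G(30) = mex{2,2,2,1} = 0
G(31) = mex{0,3,3,2} = 1
G(n+15) = G(n) holds for n = 0,…,7 (a full window of length max(S) = 8), so the sequence is purely periodic with period 15.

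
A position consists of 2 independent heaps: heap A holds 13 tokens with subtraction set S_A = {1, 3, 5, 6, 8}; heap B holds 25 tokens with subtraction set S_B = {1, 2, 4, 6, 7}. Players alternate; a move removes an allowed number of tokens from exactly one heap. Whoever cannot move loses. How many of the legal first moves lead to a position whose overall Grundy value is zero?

4

Heap A, S = {1, 3, 5, 6, 8}:
G(0) = 0
G(1) = mex{0} = 1
G(2) = mex{1} = 0
G(3) = mex{0,0} = 1
G(4) = mex{1,1} = 0
G(5) = mex{0,0,0} = 1
G(6) = mex{1,1,1,0} = 2
G(7) = mex{2,0,0,1} = 3
G(8) = mex{3,1,1,0,0} = 2
G(9) = mex{2,2,0,1,1} = 3
G(10) = mex{3,3,1,0,0} = 2
G(11) = mex{2,2,2,1,1} = 0
G(12) = mex{0,3,3,2,0} = 1
G(13) = mex{1,2,2,3,1} = 0
G_A(13) = 0.
Heap B, S = {1, 2, 4, 6, 7}:
n :  0  1  2  3  4  5  6  7  8  9 10 11 12 13 14 15 16 17 18 19 20 21 22 23 24 25
G :  0  1  2  0  1  2  3  4  0  1  2  0  1  2  3  4  0  1  2  0  1  2  3  4  0  1
G_B(25) = 1.
Combined Grundy value = 0 ⊕ 1 = 1.
A winning move leaves total XOR = 0, i.e. changes one component's Grundy value g to g ⊕ X where X is the current total.
Heap A: need g' = 0⊕1 = 1. Options: 13−1→G=1, 13−3→G=2, 13−5→G=2, 13−6→G=3, 13−8→G=1. Hits: 2.
Heap B: need g' = 1⊕1 = 0. Options: 25−1→G=0, 25−2→G=4, 25−4→G=2, 25−6→G=0, 25−7→G=2. Hits: 2.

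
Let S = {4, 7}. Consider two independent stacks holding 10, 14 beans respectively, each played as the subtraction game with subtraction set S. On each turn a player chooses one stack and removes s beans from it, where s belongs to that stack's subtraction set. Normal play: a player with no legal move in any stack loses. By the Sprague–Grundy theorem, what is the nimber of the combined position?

All stacks use S = {4, 7}:
n :  0  1  2  3  4  5  6  7  8  9 10 11 12 13 14
G :  0  0  0  0  1  1  1  1  2  2  2  0  0  0  0
Stack A: G(10) = 2.
Stack B: G(14) = 0.
Combined Grundy value = 2 ⊕ 0 = 2.

2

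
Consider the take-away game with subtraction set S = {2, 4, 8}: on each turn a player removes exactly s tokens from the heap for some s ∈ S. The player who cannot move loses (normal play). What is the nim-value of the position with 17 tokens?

2

n :  0  1  2  3  4  5  6  7  8  9 10 11 12 13 14 15 16 17
G :  0  0  1  1  2  2  0  0  1  1  2  2  0  0  1  1  2  2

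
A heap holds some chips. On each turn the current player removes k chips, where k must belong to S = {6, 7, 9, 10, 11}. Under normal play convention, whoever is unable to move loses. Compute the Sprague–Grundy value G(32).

n :  0  1  2  3  4  5  6  7  8  9 10 11 12 13 14 15 16 17 18 19 20 21 22 23 24 25 26 27 28 29 30 31 32
G :  0  0  0  0  0  0  1  1  1  1  1  1  2  2  2  2  2  0  0  0  0  0  0  1  1  1  1  1  1  2  2  2  2

2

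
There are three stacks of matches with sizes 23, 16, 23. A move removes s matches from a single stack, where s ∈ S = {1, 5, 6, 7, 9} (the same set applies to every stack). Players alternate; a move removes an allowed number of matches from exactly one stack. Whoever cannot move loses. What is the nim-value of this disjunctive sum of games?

All stacks use S = {1, 5, 6, 7, 9}:
G(0) = 0
G(1) = mex{0} = 1
G(2) = mex{1} = 0
G(3) = mex{0} = 1
G(4) = mex{1} = 0
G(5) = mex{0,0} = 1
G(6) = mex{1,1,0} = 2
G(7) = mex{2,0,1,0} = 3
G(8) = mex{3,1,0,1} = 2
G(9) = mex{2,0,1,0,0} = 3
G(10) = mex{3,1,0,1,1} = 2
G(11) = mex{2,2,1,0,0} = 3
G(12) = mex{3,3,2,1,1} = 0
G(13) = mex{0,2,3,2,0} = 1
G(14) = mex{1,3,2,3,1} = 0
G(15) = mex{0,2,3,2,2} = 1
G(16) = mex{1,3,2,3,3} = 0
G(17) = mex{0,0,3,2,2} = 1
G(18) = mex{1,1,0,3,3} = 2
G(19) = mex{2,0,1,0,2} = 3
G(20) = mex{3,1,0,1,3} = 2
G(21) = mex{2,0,1,0,0} = 3
G(22) = mex{3,1,0,1,1} = 2
G(23) = mex{2,2,1,0,0} = 3
Stack A: G(23) = 3.
Stack B: G(16) = 0.
Stack C: G(23) = 3.
Combined Grundy value = 3 ⊕ 0 ⊕ 3 = 0.

0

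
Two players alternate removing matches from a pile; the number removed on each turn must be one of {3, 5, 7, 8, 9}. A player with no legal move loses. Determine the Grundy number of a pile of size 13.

0

G(0) = 0
G(1) = mex{} = 0
G(2) = mex{} = 0
G(3) = mex{0} = 1
G(4) = mex{0} = 1
G(5) = mex{0,0} = 1
G(6) = mex{1,0} = 2
G(7) = mex{1,0,0} = 2
G(8) = mex{1,1,0,0} = 2
G(9) = mex{2,1,0,0,0} = 3
G(10) = mex{2,1,1,0,0} = 3
G(11) = mex{2,2,1,1,0} = 3
G(12) = mex{3,2,1,1,1} = 0
G(13) = mex{3,2,2,1,1} = 0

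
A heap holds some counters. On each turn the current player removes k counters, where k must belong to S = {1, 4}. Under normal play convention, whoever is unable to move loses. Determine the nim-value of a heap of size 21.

G(0) = 0
G(1) = mex{0} = 1
G(2) = mex{1} = 0
G(3) = mex{0} = 1
G(4) = mex{1,0} = 2
G(5) = mex{2,1} = 0
G(6) = mex{0,0} = 1
G(7) = mex{1,1} = 0
G(8) = mex{0,2} = 1
G(9) = mex{1,0} = 2
G(10) = mex{2,1} = 0
G(11) = mex{0,0} = 1
G(12) = mex{1,1} = 0
G(13) = mex{0,2} = 1
G(14) = mex{1,0} = 2
G(15) = mex{2,1} = 0
G(16) = mex{0,0} = 1
G(17) = mex{1,1} = 0
G(18) = mex{0,2} = 1
G(19) = mex{1,0} = 2
G(20) = mex{2,1} = 0
G(21) = mex{0,0} = 1

1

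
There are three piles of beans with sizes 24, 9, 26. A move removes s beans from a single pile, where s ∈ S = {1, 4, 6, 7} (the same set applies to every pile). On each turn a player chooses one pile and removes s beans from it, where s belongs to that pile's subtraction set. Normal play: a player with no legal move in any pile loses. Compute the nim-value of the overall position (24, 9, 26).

3

All piles use S = {1, 4, 6, 7}:
G(0) = 0
G(1) = mex{0} = 1
G(2) = mex{1} = 0
G(3) = mex{0} = 1
G(4) = mex{1,0} = 2
G(5) = mex{2,1} = 0
G(6) = mex{0,0,0} = 1
G(7) = mex{1,1,1,0} = 2
G(8) = mex{2,2,0,1} = 3
G(9) = mex{3,0,1,0} = 2
G(10) = mex{2,1,2,1} = 0
G(11) = mex{0,2,0,2} = 1
G(12) = mex{1,3,1,0} = 2
G(13) = mex{2,2,2,1} = 0
G(14) = mex{0,0,3,2} = 1
G(15) = mex{1,1,2,3} = 0
G(16) = mex{0,2,0,2} = 1
G(17) = mex{1,0,1,0} = 2
G(18) = mex{2,1,2,1} = 0
G(19) = mex{0,0,0,2} = 1
G(20) = mex{1,1,1,0} = 2
G(21) = mex{2,2,0,1} = 3
G(22) = mex{3,0,1,0} = 2
G(23) = mex{2,1,2,1} = 0
G(24) = mex{0,2,0,2} = 1
G(25) = mex{1,3,1,0} = 2
G(26) = mex{2,2,2,1} = 0
Pile A: G(24) = 1.
Pile B: G(9) = 2.
Pile C: G(26) = 0.
Combined Grundy value = 1 ⊕ 2 ⊕ 0 = 3.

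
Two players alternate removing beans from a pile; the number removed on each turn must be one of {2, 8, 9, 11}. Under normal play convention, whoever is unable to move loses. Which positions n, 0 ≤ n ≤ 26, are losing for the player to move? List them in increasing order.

0, 1, 4, 5, 17, 18, 21, 22

n :  0  1  2  3  4  5  6  7  8  9 10 11 12 13 14 15 16 17 18 19 20 21 22 23 24 25 26
G :  0  0  1  1  0  0  1  1  2  2  3  3  2  2  3  3  4  0  0  1  1  0  0  1  1  2  2
P-positions are exactly the n with G(n) = 0.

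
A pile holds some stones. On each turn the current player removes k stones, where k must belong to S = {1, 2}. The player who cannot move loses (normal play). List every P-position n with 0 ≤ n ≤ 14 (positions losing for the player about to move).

0, 3, 6, 9, 12

n :  0  1  2  3  4  5  6  7  8  9 10 11 12 13 14
G :  0  1  2  0  1  2  0  1  2  0  1  2  0  1  2
P-positions are exactly the n with G(n) = 0.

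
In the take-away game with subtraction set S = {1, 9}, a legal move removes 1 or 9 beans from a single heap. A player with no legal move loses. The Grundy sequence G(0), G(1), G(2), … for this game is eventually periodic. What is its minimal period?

2

G(0) = 0
G(1) = mex{0} = 1
G(2) = mex{1} = 0
G(3) = mex{0} = 1
G(4) = mex{1} = 0
G(5) = mex{0} = 1
G(6) = mex{1} = 0
G(7) = mex{0} = 1
G(8) = mex{1} = 0
G(9) = mex{0,0} = 1
G(10) = mex{1,1} = 0
G(11) = mex{0,0} = 1
G(12) = mex{1,1} = 0
G(13) = mex{0,0} = 1
G(14) = mex{1,1} = 0
G(n+2) = G(n) holds for n = 0,…,8 (a full window of length max(S) = 9), so the sequence is purely periodic with period 2.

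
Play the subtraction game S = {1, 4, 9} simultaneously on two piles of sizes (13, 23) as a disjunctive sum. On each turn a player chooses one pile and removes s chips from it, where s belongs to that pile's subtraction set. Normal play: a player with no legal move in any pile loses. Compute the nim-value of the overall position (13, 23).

All piles use S = {1, 4, 9}:
n :  0  1  2  3  4  5  6  7  8  9 10 11 12 13 14 15 16 17 18 19 20 21 22 23
G :  0  1  0  1  2  0  1  0  1  2  0  1  0  1  2  0  1  0  1  2  0  1  0  1
Pile A: G(13) = 1.
Pile B: G(23) = 1.
Combined Grundy value = 1 ⊕ 1 = 0.

0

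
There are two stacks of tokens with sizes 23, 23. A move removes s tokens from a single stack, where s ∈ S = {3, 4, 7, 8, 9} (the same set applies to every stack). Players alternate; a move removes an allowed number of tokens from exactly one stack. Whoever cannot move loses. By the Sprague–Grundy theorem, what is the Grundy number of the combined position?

All stacks use S = {3, 4, 7, 8, 9}:
G(0) = 0
G(1) = mex{} = 0
G(2) = mex{} = 0
G(3) = mex{0} = 1
G(4) = mex{0,0} = 1
G(5) = mex{0,0} = 1
G(6) = mex{1,0} = 2
G(7) = mex{1,1,0} = 2
G(8) = mex{1,1,0,0} = 2
G(9) = mex{2,1,0,0,0} = 3
G(10) = mex{2,2,1,0,0} = 3
G(11) = mex{2,2,1,1,0} = 3
G(12) = mex{3,2,1,1,1} = 0
G(13) = mex{3,3,2,1,1} = 0
G(14) = mex{3,3,2,2,1} = 0
G(15) = mex{0,3,2,2,2} = 1
G(16) = mex{0,0,3,2,2} = 1
G(17) = mex{0,0,3,3,2} = 1
G(18) = mex{1,0,3,3,3} = 2
G(19) = mex{1,1,0,3,3} = 2
G(20) = mex{1,1,0,0,3} = 2
G(21) = mex{2,1,0,0,0} = 3
G(22) = mex{2,2,1,0,0} = 3
G(23) = mex{2,2,1,1,0} = 3
Stack A: G(23) = 3.
Stack B: G(23) = 3.
Combined Grundy value = 3 ⊕ 3 = 0.

0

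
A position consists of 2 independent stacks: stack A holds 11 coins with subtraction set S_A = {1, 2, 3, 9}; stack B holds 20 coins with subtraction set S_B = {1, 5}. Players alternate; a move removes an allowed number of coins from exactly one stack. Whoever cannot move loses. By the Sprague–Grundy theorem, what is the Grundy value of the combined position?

3

Stack A, S = {1, 2, 3, 9}:
G(0) = 0
G(1) = mex{0} = 1
G(2) = mex{1,0} = 2
G(3) = mex{2,1,0} = 3
G(4) = mex{3,2,1} = 0
G(5) = mex{0,3,2} = 1
G(6) = mex{1,0,3} = 2
G(7) = mex{2,1,0} = 3
G(8) = mex{3,2,1} = 0
G(9) = mex{0,3,2,0} = 1
G(10) = mex{1,0,3,1} = 2
G(11) = mex{2,1,0,2} = 3
G_A(11) = 3.
Stack B, S = {1, 5}:
G(0) = 0
G(1) = mex{0} = 1
G(2) = mex{1} = 0
G(3) = mex{0} = 1
G(4) = mex{1} = 0
G(5) = mex{0,0} = 1
G(6) = mex{1,1} = 0
G(7) = mex{0,0} = 1
G(8) = mex{1,1} = 0
G(9) = mex{0,0} = 1
G(10) = mex{1,1} = 0
G(11) = mex{0,0} = 1
G(12) = mex{1,1} = 0
G(13) = mex{0,0} = 1
G(14) = mex{1,1} = 0
G(15) = mex{0,0} = 1
G(16) = mex{1,1} = 0
G(17) = mex{0,0} = 1
G(18) = mex{1,1} = 0
G(19) = mex{0,0} = 1
G(20) = mex{1,1} = 0
G_B(20) = 0.
Combined Grundy value = 3 ⊕ 0 = 3.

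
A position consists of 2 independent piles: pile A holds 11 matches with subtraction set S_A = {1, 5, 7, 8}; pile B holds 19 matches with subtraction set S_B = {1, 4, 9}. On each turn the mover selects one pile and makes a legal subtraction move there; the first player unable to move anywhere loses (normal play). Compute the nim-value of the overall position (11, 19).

1

Pile A, S = {1, 5, 7, 8}:
G(0) = 0
G(1) = mex{0} = 1
G(2) = mex{1} = 0
G(3) = mex{0} = 1
G(4) = mex{1} = 0
G(5) = mex{0,0} = 1
G(6) = mex{1,1} = 0
G(7) = mex{0,0,0} = 1
G(8) = mex{1,1,1,0} = 2
G(9) = mex{2,0,0,1} = 3
G(10) = mex{3,1,1,0} = 2
G(11) = mex{2,0,0,1} = 3
G_A(11) = 3.
Pile B, S = {1, 4, 9}:
n :  0  1  2  3  4  5  6  7  8  9 10 11 12 13 14 15 16 17 18 19
G :  0  1  0  1  2  0  1  0  1  2  0  1  0  1  2  0  1  0  1  2
G_B(19) = 2.
Combined Grundy value = 3 ⊕ 2 = 1.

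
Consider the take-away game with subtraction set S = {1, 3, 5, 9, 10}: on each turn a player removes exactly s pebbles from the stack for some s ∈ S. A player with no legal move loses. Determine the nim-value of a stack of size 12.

2

n :  0  1  2  3  4  5  6  7  8  9 10 11 12
G :  0  1  0  1  0  1  0  1  0  1  2  3  2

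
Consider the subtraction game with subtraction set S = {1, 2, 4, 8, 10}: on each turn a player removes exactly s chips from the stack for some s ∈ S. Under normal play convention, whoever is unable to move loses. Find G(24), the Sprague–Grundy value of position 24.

0

n :  0  1  2  3  4  5  6  7  8  9 10 11 12 13 14 15 16 17 18 19 20 21 22 23 24
G :  0  1  2  0  1  2  0  1  2  0  1  2  0  1  2  0  1  2  0  1  2  0  1  2  0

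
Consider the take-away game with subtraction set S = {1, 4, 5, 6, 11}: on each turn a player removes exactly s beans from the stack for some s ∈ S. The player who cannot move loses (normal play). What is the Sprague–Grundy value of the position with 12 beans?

0

n :  0  1  2  3  4  5  6  7  8  9 10 11 12
G :  0  1  0  1  2  3  2  3  4  0  1  4  0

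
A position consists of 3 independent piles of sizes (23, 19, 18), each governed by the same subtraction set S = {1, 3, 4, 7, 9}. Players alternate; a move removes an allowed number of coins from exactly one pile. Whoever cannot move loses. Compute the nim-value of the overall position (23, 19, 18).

All piles use S = {1, 3, 4, 7, 9}:
G(0) = 0
G(1) = mex{0} = 1
G(2) = mex{1} = 0
G(3) = mex{0,0} = 1
G(4) = mex{1,1,0} = 2
G(5) = mex{2,0,1} = 3
G(6) = mex{3,1,0} = 2
G(7) = mex{2,2,1,0} = 3
G(8) = mex{3,3,2,1} = 0
G(9) = mex{0,2,3,0,0} = 1
G(10) = mex{1,3,2,1,1} = 0
G(11) = mex{0,0,3,2,0} = 1
G(12) = mex{1,1,0,3,1} = 2
G(13) = mex{2,0,1,2,2} = 3
G(14) = mex{3,1,0,3,3} = 2
G(15) = mex{2,2,1,0,2} = 3
G(16) = mex{3,3,2,1,3} = 0
G(17) = mex{0,2,3,0,0} = 1
G(18) = mex{1,3,2,1,1} = 0
G(19) = mex{0,0,3,2,0} = 1
G(20) = mex{1,1,0,3,1} = 2
G(21) = mex{2,0,1,2,2} = 3
G(22) = mex{3,1,0,3,3} = 2
G(23) = mex{2,2,1,0,2} = 3
Pile A: G(23) = 3.
Pile B: G(19) = 1.
Pile C: G(18) = 0.
Combined Grundy value = 3 ⊕ 1 ⊕ 0 = 2.

2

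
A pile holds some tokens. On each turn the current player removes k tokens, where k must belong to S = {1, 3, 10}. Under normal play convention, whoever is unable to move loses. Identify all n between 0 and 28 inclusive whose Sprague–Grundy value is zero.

G(0) = 0
G(1) = mex{0} = 1
G(2) = mex{1} = 0
G(3) = mex{0,0} = 1
G(4) = mex{1,1} = 0
G(5) = mex{0,0} = 1
G(6) = mex{1,1} = 0
G(7) = mex{0,0} = 1
G(8) = mex{1,1} = 0
G(9) = mex{0,0} = 1
G(10) = mex{1,1,0} = 2
G(11) = mex{2,0,1} = 3
G(12) = mex{3,1,0} = 2
G(13) = mex{2,2,1} = 0
G(14) = mex{0,3,0} = 1
G(15) = mex{1,2,1} = 0
G(16) = mex{0,0,0} = 1
G(17) = mex{1,1,1} = 0
G(18) = mex{0,0,0} = 1
G(19) = mex{1,1,1} = 0
G(20) = mex{0,0,2} = 1
G(21) = mex{1,1,3} = 0
G(22) = mex{0,0,2} = 1
G(23) = mex{1,1,0} = 2
G(24) = mex{2,0,1} = 3
G(25) = mex{3,1,0} = 2
G(26) = mex{2,2,1} = 0
G(27) = mex{0,3,0} = 1
G(28) = mex{1,2,1} = 0
P-positions are exactly the n with G(n) = 0.

0, 2, 4, 6, 8, 13, 15, 17, 19, 21, 26, 28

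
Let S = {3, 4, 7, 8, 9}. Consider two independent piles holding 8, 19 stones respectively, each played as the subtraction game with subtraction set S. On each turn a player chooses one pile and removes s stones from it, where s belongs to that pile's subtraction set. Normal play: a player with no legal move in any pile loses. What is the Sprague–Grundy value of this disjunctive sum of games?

0

All piles use S = {3, 4, 7, 8, 9}:
n :  0  1  2  3  4  5  6  7  8  9 10 11 12 13 14 15 16 17 18 19
G :  0  0  0  1  1  1  2  2  2  3  3  3  0  0  0  1  1  1  2  2
Pile A: G(8) = 2.
Pile B: G(19) = 2.
Combined Grundy value = 2 ⊕ 2 = 0.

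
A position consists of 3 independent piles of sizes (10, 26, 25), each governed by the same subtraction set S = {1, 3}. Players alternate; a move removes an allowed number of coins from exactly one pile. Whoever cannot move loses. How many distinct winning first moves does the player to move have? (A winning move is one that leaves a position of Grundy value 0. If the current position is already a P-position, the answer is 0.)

All piles use S = {1, 3}:
n :  0  1  2  3  4  5  6  7  8  9 10 11 12 13 14 15 16 17 18 19 20 21 22 23 24 25 26
G :  0  1  0  1  0  1  0  1  0  1  0  1  0  1  0  1  0  1  0  1  0  1  0  1  0  1  0
Pile A: G(10) = 0.
Pile B: G(26) = 0.
Pile C: G(25) = 1.
Combined Grundy value = 0 ⊕ 0 ⊕ 1 = 1.
A winning move leaves total XOR = 0, i.e. changes one component's Grundy value g to g ⊕ X where X is the current total.
Pile A: need g' = 0⊕1 = 1. Options: 10−1→G=1, 10−3→G=1. Hits: 2.
Pile B: need g' = 0⊕1 = 1. Options: 26−1→G=1, 26−3→G=1. Hits: 2.
Pile C: need g' = 1⊕1 = 0. Options: 25−1→G=0, 25−3→G=0. Hits: 2.

6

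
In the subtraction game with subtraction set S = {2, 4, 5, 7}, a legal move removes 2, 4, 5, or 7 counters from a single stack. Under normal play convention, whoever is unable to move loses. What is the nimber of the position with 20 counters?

n :  0  1  2  3  4  5  6  7  8  9 10 11 12 13 14 15 16 17 18 19 20
G :  0  0  1  1  2  2  3  3  4  0  0  1  1  2  2  3  3  4  0  0  1

1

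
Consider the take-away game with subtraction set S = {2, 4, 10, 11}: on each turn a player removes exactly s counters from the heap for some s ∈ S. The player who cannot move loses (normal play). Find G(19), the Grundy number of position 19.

0

G(0) = 0
G(1) = mex{} = 0
G(2) = mex{0} = 1
G(3) = mex{0} = 1
G(4) = mex{1,0} = 2
G(5) = mex{1,0} = 2
G(6) = mex{2,1} = 0
G(7) = mex{2,1} = 0
G(8) = mex{0,2} = 1
G(9) = mex{0,2} = 1
G(10) = mex{1,0,0} = 2
G(11) = mex{1,0,0,0} = 2
G(12) = mex{2,1,1,0} = 3
G(13) = mex{2,1,1,1} = 0
G(14) = mex{3,2,2,1} = 0
G(15) = mex{0,2,2,2} = 1
G(16) = mex{0,3,0,2} = 1
G(17) = mex{1,0,0,0} = 2
G(18) = mex{1,0,1,0} = 2
G(19) = mex{2,1,1,1} = 0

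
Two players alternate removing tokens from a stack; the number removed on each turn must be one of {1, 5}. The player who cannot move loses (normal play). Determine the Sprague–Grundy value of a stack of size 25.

n :  0  1  2  3  4  5  6  7  8  9 10 11 12 13 14 15 16 17 18 19 20 21 22 23 24 25
G :  0  1  0  1  0  1  0  1  0  1  0  1  0  1  0  1  0  1  0  1  0  1  0  1  0  1

1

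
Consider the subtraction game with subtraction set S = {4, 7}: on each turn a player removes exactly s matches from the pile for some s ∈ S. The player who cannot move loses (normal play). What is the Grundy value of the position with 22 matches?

G(0) = 0
G(1) = mex{} = 0
G(2) = mex{} = 0
G(3) = mex{} = 0
G(4) = mex{0} = 1
G(5) = mex{0} = 1
G(6) = mex{0} = 1
G(7) = mex{0,0} = 1
G(8) = mex{1,0} = 2
G(9) = mex{1,0} = 2
G(10) = mex{1,0} = 2
G(11) = mex{1,1} = 0
G(12) = mex{2,1} = 0
G(13) = mex{2,1} = 0
G(14) = mex{2,1} = 0
G(15) = mex{0,2} = 1
G(16) = mex{0,2} = 1
G(17) = mex{0,2} = 1
G(18) = mex{0,0} = 1
G(19) = mex{1,0} = 2
G(20) = mex{1,0} = 2
G(21) = mex{1,0} = 2
G(22) = mex{1,1} = 0

0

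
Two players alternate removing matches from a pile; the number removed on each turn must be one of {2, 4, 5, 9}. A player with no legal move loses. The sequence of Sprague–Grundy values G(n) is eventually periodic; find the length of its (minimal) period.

7

n :  0  1  2  3  4  5  6  7  8  9 10 11 12 13 14 15 16 17
G :  0  0  1  1  2  2  3  0  0  1  1  2  2  3  0  0  1  1
G(n+7) = G(n) holds for n = 0,…,8 (a full window of length max(S) = 9), so the sequence is purely periodic with period 7.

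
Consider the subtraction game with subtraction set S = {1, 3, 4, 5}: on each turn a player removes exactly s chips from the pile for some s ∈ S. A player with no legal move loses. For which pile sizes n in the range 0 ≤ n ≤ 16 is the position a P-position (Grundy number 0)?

n :  0  1  2  3  4  5  6  7  8  9 10 11 12 13 14 15 16
G :  0  1  0  1  2  3  2  3  0  1  0  1  2  3  2  3  0
P-positions are exactly the n with G(n) = 0.

0, 2, 8, 10, 16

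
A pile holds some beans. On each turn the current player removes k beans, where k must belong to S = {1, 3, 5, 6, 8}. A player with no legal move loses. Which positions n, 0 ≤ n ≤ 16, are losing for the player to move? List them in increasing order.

G(0) = 0
G(1) = mex{0} = 1
G(2) = mex{1} = 0
G(3) = mex{0,0} = 1
G(4) = mex{1,1} = 0
G(5) = mex{0,0,0} = 1
G(6) = mex{1,1,1,0} = 2
G(7) = mex{2,0,0,1} = 3
G(8) = mex{3,1,1,0,0} = 2
G(9) = mex{2,2,0,1,1} = 3
G(10) = mex{3,3,1,0,0} = 2
G(11) = mex{2,2,2,1,1} = 0
G(12) = mex{0,3,3,2,0} = 1
G(13) = mex{1,2,2,3,1} = 0
G(14) = mex{0,0,3,2,2} = 1
G(15) = mex{1,1,2,3,3} = 0
G(16) = mex{0,0,0,2,2} = 1
P-positions are exactly the n with G(n) = 0.

0, 2, 4, 11, 13, 15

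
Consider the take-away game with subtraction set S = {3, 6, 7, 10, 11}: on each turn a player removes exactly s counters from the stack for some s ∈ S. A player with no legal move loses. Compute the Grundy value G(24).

n :  0  1  2  3  4  5  6  7  8  9 10 11 12 13 14 15 16 17 18 19 20 21 22 23 24
G :  0  0  0  1  1  1  2  2  2  3  3  3  4  4  0  0  0  1  1  1  2  2  2  3  3

3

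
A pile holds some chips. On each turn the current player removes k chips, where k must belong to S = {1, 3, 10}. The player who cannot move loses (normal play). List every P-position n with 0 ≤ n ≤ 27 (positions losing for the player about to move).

0, 2, 4, 6, 8, 13, 15, 17, 19, 21, 26

n :  0  1  2  3  4  5  6  7  8  9 10 11 12 13 14 15 16 17 18 19 20 21 22 23 24 25 26 27
G :  0  1  0  1  0  1  0  1  0  1  2  3  2  0  1  0  1  0  1  0  1  0  1  2  3  2  0  1
P-positions are exactly the n with G(n) = 0.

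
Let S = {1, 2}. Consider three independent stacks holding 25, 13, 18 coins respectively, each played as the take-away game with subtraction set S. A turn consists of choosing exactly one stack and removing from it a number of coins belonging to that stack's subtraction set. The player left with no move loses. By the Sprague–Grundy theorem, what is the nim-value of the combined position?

All stacks use S = {1, 2}:
n :  0  1  2  3  4  5  6  7  8  9 10 11 12 13 14 15 16 17 18 19 20 21 22 23 24 25
G :  0  1  2  0  1  2  0  1  2  0  1  2  0  1  2  0  1  2  0  1  2  0  1  2  0  1
Stack A: G(25) = 1.
Stack B: G(13) = 1.
Stack C: G(18) = 0.
Combined Grundy value = 1 ⊕ 1 ⊕ 0 = 0.

0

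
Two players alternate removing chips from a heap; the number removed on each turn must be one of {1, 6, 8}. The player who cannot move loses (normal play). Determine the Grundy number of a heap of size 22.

n :  0  1  2  3  4  5  6  7  8  9 10 11 12 13 14 15 16 17 18 19 20 21 22
G :  0  1  0  1  0  1  2  0  1  0  1  0  1  2  0  1  0  1  0  1  2  0  1

1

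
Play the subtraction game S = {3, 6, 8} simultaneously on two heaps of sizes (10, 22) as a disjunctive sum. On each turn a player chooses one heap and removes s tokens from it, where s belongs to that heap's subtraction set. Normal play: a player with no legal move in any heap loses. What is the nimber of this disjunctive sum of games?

All heaps use S = {3, 6, 8}:
n :  0  1  2  3  4  5  6  7  8  9 10 11 12 13 14 15 16 17 18 19 20 21 22
G :  0  0  0  1  1  1  2  2  2  3  3  0  0  0  1  1  1  2  2  2  3  3  0
Heap A: G(10) = 3.
Heap B: G(22) = 0.
Combined Grundy value = 3 ⊕ 0 = 3.

3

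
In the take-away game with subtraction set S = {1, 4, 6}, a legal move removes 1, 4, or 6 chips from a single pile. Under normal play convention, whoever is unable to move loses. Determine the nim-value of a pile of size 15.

0

G(0) = 0
G(1) = mex{0} = 1
G(2) = mex{1} = 0
G(3) = mex{0} = 1
G(4) = mex{1,0} = 2
G(5) = mex{2,1} = 0
G(6) = mex{0,0,0} = 1
G(7) = mex{1,1,1} = 0
G(8) = mex{0,2,0} = 1
G(9) = mex{1,0,1} = 2
G(10) = mex{2,1,2} = 0
G(11) = mex{0,0,0} = 1
G(12) = mex{1,1,1} = 0
G(13) = mex{0,2,0} = 1
G(14) = mex{1,0,1} = 2
G(15) = mex{2,1,2} = 0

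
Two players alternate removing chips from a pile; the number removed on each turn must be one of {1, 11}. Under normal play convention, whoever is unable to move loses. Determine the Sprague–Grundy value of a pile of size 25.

1

G(0) = 0
G(1) = mex{0} = 1
G(2) = mex{1} = 0
G(3) = mex{0} = 1
G(4) = mex{1} = 0
G(5) = mex{0} = 1
G(6) = mex{1} = 0
G(7) = mex{0} = 1
G(8) = mex{1} = 0
G(9) = mex{0} = 1
G(10) = mex{1} = 0
G(11) = mex{0,0} = 1
G(12) = mex{1,1} = 0
G(13) = mex{0,0} = 1
G(14) = mex{1,1} = 0
G(15) = mex{0,0} = 1
G(16) = mex{1,1} = 0
G(17) = mex{0,0} = 1
G(18) = mex{1,1} = 0
G(19) = mex{0,0} = 1
G(20) = mex{1,1} = 0
G(21) = mex{0,0} = 1
G(22) = mex{1,1} = 0
G(23) = mex{0,0} = 1
G(24) = mex{1,1} = 0
G(25) = mex{0,0} = 1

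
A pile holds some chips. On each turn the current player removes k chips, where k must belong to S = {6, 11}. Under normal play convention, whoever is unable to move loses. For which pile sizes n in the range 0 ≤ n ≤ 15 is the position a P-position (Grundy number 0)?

G(0) = 0
G(1) = mex{} = 0
G(2) = mex{} = 0
G(3) = mex{} = 0
G(4) = mex{} = 0
G(5) = mex{} = 0
G(6) = mex{0} = 1
G(7) = mex{0} = 1
G(8) = mex{0} = 1
G(9) = mex{0} = 1
G(10) = mex{0} = 1
G(11) = mex{0,0} = 1
G(12) = mex{1,0} = 2
G(13) = mex{1,0} = 2
G(14) = mex{1,0} = 2
G(15) = mex{1,0} = 2
P-positions are exactly the n with G(n) = 0.

0, 1, 2, 3, 4, 5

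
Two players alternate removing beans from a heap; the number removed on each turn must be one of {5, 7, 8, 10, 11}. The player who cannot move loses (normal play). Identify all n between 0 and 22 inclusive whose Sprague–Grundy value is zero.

G(0) = 0
G(1) = mex{} = 0
G(2) = mex{} = 0
G(3) = mex{} = 0
G(4) = mex{} = 0
G(5) = mex{0} = 1
G(6) = mex{0} = 1
G(7) = mex{0,0} = 1
G(8) = mex{0,0,0} = 1
G(9) = mex{0,0,0} = 1
G(10) = mex{1,0,0,0} = 2
G(11) = mex{1,0,0,0,0} = 2
G(12) = mex{1,1,0,0,0} = 2
G(13) = mex{1,1,1,0,0} = 2
G(14) = mex{1,1,1,0,0} = 2
G(15) = mex{2,1,1,1,0} = 3
G(16) = mex{2,1,1,1,1} = 0
G(17) = mex{2,2,1,1,1} = 0
G(18) = mex{2,2,2,1,1} = 0
G(19) = mex{2,2,2,1,1} = 0
G(20) = mex{3,2,2,2,1} = 0
G(21) = mex{0,2,2,2,2} = 1
G(22) = mex{0,3,2,2,2} = 1
P-positions are exactly the n with G(n) = 0.

0, 1, 2, 3, 4, 16, 17, 18, 19, 20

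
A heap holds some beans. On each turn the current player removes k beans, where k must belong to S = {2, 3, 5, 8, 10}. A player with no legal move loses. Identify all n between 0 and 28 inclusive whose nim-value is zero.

n :  0  1  2  3  4  5  6  7  8  9 10 11 12 13 14 15 16 17 18 19 20 21 22 23 24 25 26 27 28
G :  0  0  1  1  2  2  3  0  4  1  3  2  4  0  0  1  1  2  2  3  0  4  1  3  2  4  0  0  1
P-positions are exactly the n with G(n) = 0.

0, 1, 7, 13, 14, 20, 26, 27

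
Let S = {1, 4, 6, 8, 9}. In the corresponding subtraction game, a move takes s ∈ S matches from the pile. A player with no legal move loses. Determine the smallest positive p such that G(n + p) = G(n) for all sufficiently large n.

n :  0  1  2  3  4  5  6  7  8  9 10 11 12 13 14 15 16 17 18 19 20 21 22 23 24 25 26 27 28 29 30 31 32 33 34 35
G :  0  1  0  1  2  0  1  0  1  2  3  2  0  1  2  3  2  0  1  0  1  2  0  1  0  1  2  3  2  0  1  2  3  2  0  1
G(n+17) = G(n) holds for n = 0,…,8 (a full window of length max(S) = 9), so the sequence is purely periodic with period 17.

17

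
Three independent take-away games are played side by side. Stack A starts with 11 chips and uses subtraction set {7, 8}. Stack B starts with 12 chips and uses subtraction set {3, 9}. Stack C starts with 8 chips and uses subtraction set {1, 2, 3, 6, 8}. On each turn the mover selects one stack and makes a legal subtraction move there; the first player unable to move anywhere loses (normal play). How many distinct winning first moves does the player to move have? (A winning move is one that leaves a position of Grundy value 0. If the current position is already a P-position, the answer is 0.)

1

Stack A, S = {7, 8}:
G(0) = 0
G(1) = mex{} = 0
G(2) = mex{} = 0
G(3) = mex{} = 0
G(4) = mex{} = 0
G(5) = mex{} = 0
G(6) = mex{} = 0
G(7) = mex{0} = 1
G(8) = mex{0,0} = 1
G(9) = mex{0,0} = 1
G(10) = mex{0,0} = 1
G(11) = mex{0,0} = 1
G_A(11) = 1.
Stack B, S = {3, 9}:
G(0) = 0
G(1) = mex{} = 0
G(2) = mex{} = 0
G(3) = mex{0} = 1
G(4) = mex{0} = 1
G(5) = mex{0} = 1
G(6) = mex{1} = 0
G(7) = mex{1} = 0
G(8) = mex{1} = 0
G(9) = mex{0,0} = 1
G(10) = mex{0,0} = 1
G(11) = mex{0,0} = 1
G(12) = mex{1,1} = 0
G_B(12) = 0.
Stack C, S = {1, 2, 3, 6, 8}:
n : 0 1 2 3 4 5 6 7 8
G : 0 1 2 3 0 1 2 3 4
G_C(8) = 4.
Combined Grundy value = 1 ⊕ 0 ⊕ 4 = 5.
A winning move leaves total XOR = 0, i.e. changes one component's Grundy value g to g ⊕ X where X is the current total.
Stack A: need g' = 1⊕5 = 4. Options: 11−7→G=0, 11−8→G=0. Hits: 0.
Stack B: need g' = 0⊕5 = 5. Options: 12−3→G=1, 12−9→G=1. Hits: 0.
Stack C: need g' = 4⊕5 = 1. Options: 8−1→G=3, 8−2→G=2, 8−3→G=1, 8−6→G=2, 8−8→G=0. Hits: 1.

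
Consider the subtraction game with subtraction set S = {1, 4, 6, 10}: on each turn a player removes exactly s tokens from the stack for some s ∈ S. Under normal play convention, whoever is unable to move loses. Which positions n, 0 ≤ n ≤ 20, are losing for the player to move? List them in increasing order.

n :  0  1  2  3  4  5  6  7  8  9 10 11 12 13 14 15 16 17 18 19 20
G :  0  1  0  1  2  0  1  0  1  2  3  2  3  4  0  1  0  1  2  0  1
P-positions are exactly the n with G(n) = 0.

0, 2, 5, 7, 14, 16, 19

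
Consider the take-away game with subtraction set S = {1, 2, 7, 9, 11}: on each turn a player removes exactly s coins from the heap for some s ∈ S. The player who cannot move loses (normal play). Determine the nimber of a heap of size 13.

G(0) = 0
G(1) = mex{0} = 1
G(2) = mex{1,0} = 2
G(3) = mex{2,1} = 0
G(4) = mex{0,2} = 1
G(5) = mex{1,0} = 2
G(6) = mex{2,1} = 0
G(7) = mex{0,2,0} = 1
G(8) = mex{1,0,1} = 2
G(9) = mex{2,1,2,0} = 3
G(10) = mex{3,2,0,1} = 4
G(11) = mex{4,3,1,2,0} = 5
G(12) = mex{5,4,2,0,1} = 3
G(13) = mex{3,5,0,1,2} = 4

4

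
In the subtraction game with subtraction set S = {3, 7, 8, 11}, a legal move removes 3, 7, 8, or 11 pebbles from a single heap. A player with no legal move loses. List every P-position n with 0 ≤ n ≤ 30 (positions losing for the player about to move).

0, 1, 2, 6, 15, 16, 20, 21, 25, 30

n :  0  1  2  3  4  5  6  7  8  9 10 11 12 13 14 15 16 17 18 19 20 21 22 23 24 25 26 27 28 29 30
G :  0  0  0  1  1  1  0  2  2  1  3  3  2  2  4  0  0  2  1  1  0  0  2  1  1  0  2  2  1  3  0
P-positions are exactly the n with G(n) = 0.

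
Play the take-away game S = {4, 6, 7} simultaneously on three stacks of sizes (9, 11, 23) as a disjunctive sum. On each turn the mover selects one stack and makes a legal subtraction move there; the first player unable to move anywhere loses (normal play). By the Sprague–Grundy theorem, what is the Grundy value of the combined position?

2

All stacks use S = {4, 6, 7}:
n :  0  1  2  3  4  5  6  7  8  9 10 11 12 13 14 15 16 17 18 19 20 21 22 23
G :  0  0  0  0  1  1  1  1  2  2  2  0  0  0  0  1  1  1  1  2  2  2  0  0
Stack A: G(9) = 2.
Stack B: G(11) = 0.
Stack C: G(23) = 0.
Combined Grundy value = 2 ⊕ 0 ⊕ 0 = 2.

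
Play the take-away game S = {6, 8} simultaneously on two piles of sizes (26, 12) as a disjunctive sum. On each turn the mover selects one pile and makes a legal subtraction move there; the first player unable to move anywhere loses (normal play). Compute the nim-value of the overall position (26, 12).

0

All piles use S = {6, 8}:
n :  0  1  2  3  4  5  6  7  8  9 10 11 12 13 14 15 16 17 18 19 20 21 22 23 24 25 26
G :  0  0  0  0  0  0  1  1  1  1  1  1  2  2  0  0  0  0  0  0  1  1  1  1  1  1  2
Pile A: G(26) = 2.
Pile B: G(12) = 2.
Combined Grundy value = 2 ⊕ 2 = 0.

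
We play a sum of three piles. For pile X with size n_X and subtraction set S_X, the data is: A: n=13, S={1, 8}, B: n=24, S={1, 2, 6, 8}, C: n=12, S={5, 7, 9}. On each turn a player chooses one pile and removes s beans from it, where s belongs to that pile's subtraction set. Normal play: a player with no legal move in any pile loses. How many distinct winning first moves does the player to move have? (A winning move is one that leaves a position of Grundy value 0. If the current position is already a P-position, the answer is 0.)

3

Pile A, S = {1, 8}:
n :  0  1  2  3  4  5  6  7  8  9 10 11 12 13
G :  0  1  0  1  0  1  0  1  2  0  1  0  1  0
G_A(13) = 0.
Pile B, S = {1, 2, 6, 8}:
n :  0  1  2  3  4  5  6  7  8  9 10 11 12 13 14 15 16 17 18 19 20 21 22 23 24
G :  0  1  2  0  1  2  3  0  1  2  0  1  2  3  0  1  2  0  1  2  3  0  1  2  0
G_B(24) = 0.
Pile C, S = {5, 7, 9}:
n :  0  1  2  3  4  5  6  7  8  9 10 11 12
G :  0  0  0  0  0  1  1  1  1  1  2  2  2
G_C(12) = 2.
Combined Grundy value = 0 ⊕ 0 ⊕ 2 = 2.
A winning move leaves total XOR = 0, i.e. changes one component's Grundy value g to g ⊕ X where X is the current total.
Pile A: need g' = 0⊕2 = 2. Options: 13−1→G=1, 13−8→G=1. Hits: 0.
Pile B: need g' = 0⊕2 = 2. Options: 24−1→G=2, 24−2→G=1, 24−6→G=1, 24−8→G=2. Hits: 2.
Pile C: need g' = 2⊕2 = 0. Options: 12−5→G=1, 12−7→G=1, 12−9→G=0. Hits: 1.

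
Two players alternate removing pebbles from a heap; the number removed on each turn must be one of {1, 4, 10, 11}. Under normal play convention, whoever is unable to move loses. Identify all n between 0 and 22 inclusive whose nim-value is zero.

0, 2, 5, 7, 14, 19, 21

G(0) = 0
G(1) = mex{0} = 1
G(2) = mex{1} = 0
G(3) = mex{0} = 1
G(4) = mex{1,0} = 2
G(5) = mex{2,1} = 0
G(6) = mex{0,0} = 1
G(7) = mex{1,1} = 0
G(8) = mex{0,2} = 1
G(9) = mex{1,0} = 2
G(10) = mex{2,1,0} = 3
G(11) = mex{3,0,1,0} = 2
G(12) = mex{2,1,0,1} = 3
G(13) = mex{3,2,1,0} = 4
G(14) = mex{4,3,2,1} = 0
G(15) = mex{0,2,0,2} = 1
G(16) = mex{1,3,1,0} = 2
G(17) = mex{2,4,0,1} = 3
G(18) = mex{3,0,1,0} = 2
G(19) = mex{2,1,2,1} = 0
G(20) = mex{0,2,3,2} = 1
G(21) = mex{1,3,2,3} = 0
G(22) = mex{0,2,3,2} = 1
P-positions are exactly the n with G(n) = 0.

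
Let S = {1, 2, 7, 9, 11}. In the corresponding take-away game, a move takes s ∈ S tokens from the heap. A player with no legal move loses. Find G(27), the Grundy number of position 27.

5

G(0) = 0
G(1) = mex{0} = 1
G(2) = mex{1,0} = 2
G(3) = mex{2,1} = 0
G(4) = mex{0,2} = 1
G(5) = mex{1,0} = 2
G(6) = mex{2,1} = 0
G(7) = mex{0,2,0} = 1
G(8) = mex{1,0,1} = 2
G(9) = mex{2,1,2,0} = 3
G(10) = mex{3,2,0,1} = 4
G(11) = mex{4,3,1,2,0} = 5
G(12) = mex{5,4,2,0,1} = 3
G(13) = mex{3,5,0,1,2} = 4
G(14) = mex{4,3,1,2,0} = 5
G(15) = mex{5,4,2,0,1} = 3
G(16) = mex{3,5,3,1,2} = 0
G(17) = mex{0,3,4,2,0} = 1
G(18) = mex{1,0,5,3,1} = 2
G(19) = mex{2,1,3,4,2} = 0
G(20) = mex{0,2,4,5,3} = 1
G(21) = mex{1,0,5,3,4} = 2
G(22) = mex{2,1,3,4,5} = 0
G(23) = mex{0,2,0,5,3} = 1
G(24) = mex{1,0,1,3,4} = 2
G(25) = mex{2,1,2,0,5} = 3
G(26) = mex{3,2,0,1,3} = 4
G(27) = mex{4,3,1,2,0} = 5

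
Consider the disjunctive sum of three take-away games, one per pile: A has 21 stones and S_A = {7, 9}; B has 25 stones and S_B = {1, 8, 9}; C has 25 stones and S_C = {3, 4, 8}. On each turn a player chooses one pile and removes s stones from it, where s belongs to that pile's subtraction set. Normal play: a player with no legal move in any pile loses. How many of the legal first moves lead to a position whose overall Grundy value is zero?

Pile A, S = {7, 9}:
G(0) = 0
G(1) = mex{} = 0
G(2) = mex{} = 0
G(3) = mex{} = 0
G(4) = mex{} = 0
G(5) = mex{} = 0
G(6) = mex{} = 0
G(7) = mex{0} = 1
G(8) = mex{0} = 1
G(9) = mex{0,0} = 1
G(10) = mex{0,0} = 1
G(11) = mex{0,0} = 1
G(12) = mex{0,0} = 1
G(13) = mex{0,0} = 1
G(14) = mex{1,0} = 2
G(15) = mex{1,0} = 2
G(16) = mex{1,1} = 0
G(17) = mex{1,1} = 0
G(18) = mex{1,1} = 0
G(19) = mex{1,1} = 0
G(20) = mex{1,1} = 0
G(21) = mex{2,1} = 0
G_A(21) = 0.
Pile B, S = {1, 8, 9}:
G(0) = 0
G(1) = mex{0} = 1
G(2) = mex{1} = 0
G(3) = mex{0} = 1
G(4) = mex{1} = 0
G(5) = mex{0} = 1
G(6) = mex{1} = 0
G(7) = mex{0} = 1
G(8) = mex{1,0} = 2
G(9) = mex{2,1,0} = 3
G(10) = mex{3,0,1} = 2
G(11) = mex{2,1,0} = 3
G(12) = mex{3,0,1} = 2
G(13) = mex{2,1,0} = 3
G(14) = mex{3,0,1} = 2
G(15) = mex{2,1,0} = 3
G(16) = mex{3,2,1} = 0
G(17) = mex{0,3,2} = 1
G(18) = mex{1,2,3} = 0
G(19) = mex{0,3,2} = 1
G(20) = mex{1,2,3} = 0
G(21) = mex{0,3,2} = 1
G(22) = mex{1,2,3} = 0
G(23) = mex{0,3,2} = 1
G(24) = mex{1,0,3} = 2
G(25) = mex{2,1,0} = 3
G_B(25) = 3.
Pile C, S = {3, 4, 8}:
G(0) = 0
G(1) = mex{} = 0
G(2) = mex{} = 0
G(3) = mex{0} = 1
G(4) = mex{0,0} = 1
G(5) = mex{0,0} = 1
G(6) = mex{1,0} = 2
G(7) = mex{1,1} = 0
G(8) = mex{1,1,0} = 2
G(9) = mex{2,1,0} = 3
G(10) = mex{0,2,0} = 1
G(11) = mex{2,0,1} = 3
G(12) = mex{3,2,1} = 0
G(13) = mex{1,3,1} = 0
G(14) = mex{3,1,2} = 0
G(15) = mex{0,3,0} = 1
G(16) = mex{0,0,2} = 1
G(17) = mex{0,0,3} = 1
G(18) = mex{1,0,1} = 2
G(19) = mex{1,1,3} = 0
G(20) = mex{1,1,0} = 2
G(21) = mex{2,1,0} = 3
G(22) = mex{0,2,0} = 1
G(23) = mex{2,0,1} = 3
G(24) = mex{3,2,1} = 0
G(25) = mex{1,3,1} = 0
G_C(25) = 0.
Combined Grundy value = 0 ⊕ 3 ⊕ 0 = 3.
A winning move leaves total XOR = 0, i.e. changes one component's Grundy value g to g ⊕ X where X is the current total.
Pile A: need g' = 0⊕3 = 3. Options: 21−7→G=2, 21−9→G=1. Hits: 0.
Pile B: need g' = 3⊕3 = 0. Options: 25−1→G=2, 25−8→G=1, 25−9→G=0. Hits: 1.
Pile C: need g' = 0⊕3 = 3. Options: 25−3→G=1, 25−4→G=3, 25−8→G=1. Hits: 1.

2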